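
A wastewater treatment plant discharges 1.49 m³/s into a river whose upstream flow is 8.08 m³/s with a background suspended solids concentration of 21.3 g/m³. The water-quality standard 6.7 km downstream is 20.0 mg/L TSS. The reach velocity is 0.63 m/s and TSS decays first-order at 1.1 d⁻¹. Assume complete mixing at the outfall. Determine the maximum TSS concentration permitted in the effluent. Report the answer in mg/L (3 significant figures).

31.6 mg/L

Travel time to the compliance point: t = 6700/0.63 = 1.063e+04 s = 0.1231 d; decay factor exp(−1.1·0.1231) = 0.8734.
So the concentration just after mixing may be at most 20/0.8734 = 22.9 mg/L.
Mass balance: 22.9·9.57 = 1.49·Cₑ + 8.08·21.3.
Cₑ = (219.2 − 172.1) / 1.49 = 31.58 mg/L.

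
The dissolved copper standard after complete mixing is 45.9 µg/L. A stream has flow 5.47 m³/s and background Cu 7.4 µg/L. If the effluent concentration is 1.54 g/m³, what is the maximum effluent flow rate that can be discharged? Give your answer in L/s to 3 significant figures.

7.4 µg/L = 0.0074 mg/L.
45.9 µg/L = 0.0459 mg/L.
Mass balance at complete mixing: C_std·(Q_w + Q_r) = Q_w·C_e + Q_r·C_b.
Rearranging, Q_w = Q_r·(C_std − C_b)/(C_e − C_std) = 5.47·(0.0459 − 0.0074) / (1.54 − 0.0459) = 0.141 m³/s.
= 141 L/s.

141 L/s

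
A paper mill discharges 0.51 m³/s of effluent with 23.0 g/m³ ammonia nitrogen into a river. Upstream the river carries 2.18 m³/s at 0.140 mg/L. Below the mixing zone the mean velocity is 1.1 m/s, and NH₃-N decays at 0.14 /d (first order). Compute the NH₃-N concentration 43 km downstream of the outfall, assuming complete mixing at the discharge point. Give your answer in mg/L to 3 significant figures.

4.20 mg/L

After complete mixing, C₀ = (0.51·23 + 2.18·0.14) / 2.69 = 4.474 mg/L.
Travel time t = 4.3e+04 m / 1.1 m/s = 3.909e+04 s = 0.4524 d.
C = 4.474·exp(−0.14·0.4524) = 4.474·0.9386 = 4.199 mg/L.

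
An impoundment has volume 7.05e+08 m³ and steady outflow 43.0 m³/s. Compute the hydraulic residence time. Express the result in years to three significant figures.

0.520 yr

Q = 43.0 m³/s × 3.156e+07 s/yr = 1.357e+09 m³/yr.
Hydraulic residence time τ = V/Q = 7.05e+08/1.357e+09 = 0.5195 yr.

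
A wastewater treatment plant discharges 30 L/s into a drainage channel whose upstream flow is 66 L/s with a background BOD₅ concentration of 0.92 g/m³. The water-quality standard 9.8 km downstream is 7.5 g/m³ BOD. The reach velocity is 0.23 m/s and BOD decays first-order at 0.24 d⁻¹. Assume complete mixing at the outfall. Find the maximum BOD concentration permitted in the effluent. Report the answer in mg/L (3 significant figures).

30 L/s = 0.03 m³/s.
66 L/s = 0.066 m³/s.
Travel time to the compliance point: t = 9800/0.23 = 4.261e+04 s = 0.4932 d; decay factor exp(−0.24·0.4932) = 0.8884.
So the concentration just after mixing may be at most 7.5/0.8884 = 8.442 mg/L.
Mass balance: 8.442·0.096 = 0.03·Cₑ + 0.066·0.92.
Cₑ = (0.8105 − 0.06072) / 0.03 = 24.99 mg/L.

25.0 mg/L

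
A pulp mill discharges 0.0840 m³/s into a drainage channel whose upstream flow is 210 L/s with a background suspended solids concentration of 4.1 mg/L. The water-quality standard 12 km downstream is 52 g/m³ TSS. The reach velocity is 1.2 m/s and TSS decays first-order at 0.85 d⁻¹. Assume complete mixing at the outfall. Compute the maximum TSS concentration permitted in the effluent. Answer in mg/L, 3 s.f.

210 L/s = 0.21 m³/s.
Travel time to the compliance point: t = 1.2e+04/1.2 = 1e+04 s = 0.1157 d; decay factor exp(−0.85·0.1157) = 0.9063.
So the concentration just after mixing may be at most 52/0.9063 = 57.38 mg/L.
Mass balance: 57.38·0.294 = 0.084·Cₑ + 0.21·4.1.
Cₑ = (16.87 − 0.861) / 0.084 = 190.6 mg/L.

191 mg/L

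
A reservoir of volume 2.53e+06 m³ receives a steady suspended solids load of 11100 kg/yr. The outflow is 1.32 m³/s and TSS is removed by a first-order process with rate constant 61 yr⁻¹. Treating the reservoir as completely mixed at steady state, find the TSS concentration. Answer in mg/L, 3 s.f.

Outflow Q = 1.32 m³/s × 3.156e+07 s/yr = 4.166e+07 m³/yr.
Steady-state CSTR mass balance: W = Q·C + k·V·C, so C = W/(Q + kV).
Q + kV = 4.166e+07 + 61·2.53e+06 = 1.96e+08 m³/yr.
C = 11100/1.96e+08 = 5.664e-05 kg/m³ = 0.05664 mg/L.

0.0566 mg/L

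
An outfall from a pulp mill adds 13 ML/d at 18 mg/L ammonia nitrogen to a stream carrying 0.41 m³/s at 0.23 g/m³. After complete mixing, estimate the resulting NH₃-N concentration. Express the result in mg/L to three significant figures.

5.00 mg/L

13 ML/d = 0.1505 m³/s.
Conservation of mass across the mixing zone: C = (0.1505·18 + 0.41·0.23) / (0.1505 + 0.41) = 2.803/0.5605 = 5.001 mg/L.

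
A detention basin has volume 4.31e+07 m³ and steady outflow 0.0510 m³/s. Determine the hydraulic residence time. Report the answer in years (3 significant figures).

Q = 0.0510 m³/s × 3.156e+07 s/yr = 1.609e+06 m³/yr.
Hydraulic residence time τ = V/Q = 4.31e+07/1.609e+06 = 26.78 yr.

26.8 yr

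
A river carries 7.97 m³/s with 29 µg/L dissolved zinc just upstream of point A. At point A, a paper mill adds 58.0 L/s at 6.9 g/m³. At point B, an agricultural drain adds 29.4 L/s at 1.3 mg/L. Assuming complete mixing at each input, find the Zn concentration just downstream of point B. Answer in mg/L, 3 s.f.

29 µg/L = 0.029 mg/L.
58.0 L/s = 0.058 m³/s.
After input A: C = (7.97·0.029 + 0.058·6.9) / 8.028 = 0.07864 mg/L.
29.4 L/s = 0.0294 m³/s.
After input B: C = (8.028·0.07864 + 0.0294·1.3) / 8.057 = 0.0831 mg/L.

0.0831 mg/L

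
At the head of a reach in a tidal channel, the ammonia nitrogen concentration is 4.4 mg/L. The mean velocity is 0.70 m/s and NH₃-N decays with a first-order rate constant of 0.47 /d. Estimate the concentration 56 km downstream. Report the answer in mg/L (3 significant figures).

Travel time t = 56 km / 0.70 m/s = 5.6e+04/0.70 = 8e+04 s = 0.9259 d.
First-order decay: C = 4.4·exp(−0.47·0.9259) = 4.4·0.6471 = 2.847 mg/L.

2.85 mg/L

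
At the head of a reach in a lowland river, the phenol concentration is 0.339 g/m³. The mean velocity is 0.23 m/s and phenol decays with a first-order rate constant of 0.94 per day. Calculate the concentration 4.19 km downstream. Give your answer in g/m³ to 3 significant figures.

Travel time t = 4.19 km / 0.23 m/s = 4190/0.23 = 1.822e+04 s = 0.2108 d.
First-order decay: C = 0.339·exp(−0.94·0.2108) = 0.339·0.8202 = 0.2781 g/m³.

0.278 g/m³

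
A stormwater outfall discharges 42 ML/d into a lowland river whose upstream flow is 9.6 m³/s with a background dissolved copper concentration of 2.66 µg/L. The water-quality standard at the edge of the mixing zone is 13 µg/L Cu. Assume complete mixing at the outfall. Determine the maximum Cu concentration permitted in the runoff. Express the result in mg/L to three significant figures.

42 ML/d = 0.4861 m³/s.
2.66 µg/L = 0.00266 mg/L.
13 µg/L = 0.013 mg/L.
Mass balance: 0.013·10.09 = 0.4861·Cₑ + 9.6·0.00266.
Cₑ = (0.1311 − 0.02554) / 0.4861 = 0.2172 mg/L.

0.217 mg/L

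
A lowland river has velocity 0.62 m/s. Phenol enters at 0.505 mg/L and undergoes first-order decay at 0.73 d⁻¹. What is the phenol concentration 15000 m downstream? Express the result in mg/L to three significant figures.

Travel time t = 15000 m / 0.62 m/s = 1.5e+04/0.62 = 2.419e+04 s = 0.28 d.
First-order decay: C = 0.505·exp(−0.73·0.28) = 0.505·0.8151 = 0.4116 mg/L.

0.412 mg/L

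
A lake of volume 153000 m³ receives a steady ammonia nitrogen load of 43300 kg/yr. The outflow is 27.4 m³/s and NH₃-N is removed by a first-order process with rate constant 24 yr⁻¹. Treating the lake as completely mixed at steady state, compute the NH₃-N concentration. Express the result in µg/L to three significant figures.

Outflow Q = 27.4 m³/s × 3.156e+07 s/yr = 8.647e+08 m³/yr.
Steady-state CSTR mass balance: W = Q·C + k·V·C, so C = W/(Q + kV).
Q + kV = 8.647e+08 + 24·153000 = 8.684e+08 m³/yr.
C = 43300/8.684e+08 = 4.986e-05 kg/m³ = 0.04986 mg/L = 49.86 µg/L.

49.9 µg/L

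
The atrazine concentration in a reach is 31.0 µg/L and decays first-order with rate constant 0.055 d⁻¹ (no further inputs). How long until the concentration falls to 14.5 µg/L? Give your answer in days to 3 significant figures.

t = ln(C₀/C)/k = ln(31.0/14.5)/0.055 = 0.7598/0.055 = 13.82 d.

13.8 d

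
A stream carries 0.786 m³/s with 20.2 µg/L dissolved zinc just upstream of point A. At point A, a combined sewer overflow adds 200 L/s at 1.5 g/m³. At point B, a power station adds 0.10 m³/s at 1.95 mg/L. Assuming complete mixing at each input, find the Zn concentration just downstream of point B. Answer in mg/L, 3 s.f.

0.470 mg/L

20.2 µg/L = 0.0202 mg/L.
200 L/s = 0.2 m³/s.
After input A: C = (0.786·0.0202 + 0.2·1.5) / 0.986 = 0.3204 mg/L.
After input B: C = (0.986·0.3204 + 0.1·1.95) / 1.086 = 0.4704 mg/L.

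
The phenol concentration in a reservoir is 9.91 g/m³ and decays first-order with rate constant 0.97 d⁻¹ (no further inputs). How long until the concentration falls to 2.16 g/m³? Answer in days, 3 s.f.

t = ln(C₀/C)/k = ln(9.91/2.16)/0.97 = 1.523/0.97 = 1.571 d.

1.57 d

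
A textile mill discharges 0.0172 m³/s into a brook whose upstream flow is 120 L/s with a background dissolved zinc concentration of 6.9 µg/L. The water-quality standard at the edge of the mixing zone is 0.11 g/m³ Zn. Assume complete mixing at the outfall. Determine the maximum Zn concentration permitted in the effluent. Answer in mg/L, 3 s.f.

0.829 mg/L

120 L/s = 0.12 m³/s.
6.9 µg/L = 0.0069 mg/L.
Mass balance: 0.11·0.1372 = 0.0172·Cₑ + 0.12·0.0069.
Cₑ = (0.01509 − 0.000828) / 0.0172 = 0.8293 mg/L.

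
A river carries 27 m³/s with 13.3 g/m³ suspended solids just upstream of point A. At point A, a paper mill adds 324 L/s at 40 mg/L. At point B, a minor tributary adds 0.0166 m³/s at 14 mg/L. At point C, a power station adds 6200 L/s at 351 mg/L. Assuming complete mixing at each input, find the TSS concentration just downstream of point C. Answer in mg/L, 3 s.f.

324 L/s = 0.324 m³/s.
After input A: C = (27·13.3 + 0.324·40) / 27.32 = 13.62 mg/L.
After input B: C = (27.32·13.62 + 0.0166·14) / 27.34 = 13.62 mg/L.
6200 L/s = 6.2 m³/s.
After input C: C = (27.34·13.62 + 6.2·351) / 33.54 = 75.98 mg/L.

76.0 mg/L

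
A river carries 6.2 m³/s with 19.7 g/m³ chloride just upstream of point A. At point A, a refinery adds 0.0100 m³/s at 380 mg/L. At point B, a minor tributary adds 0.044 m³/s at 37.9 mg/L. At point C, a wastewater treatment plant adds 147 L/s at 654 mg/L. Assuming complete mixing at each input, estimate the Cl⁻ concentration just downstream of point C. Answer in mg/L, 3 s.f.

35.0 mg/L

After input A: C = (6.2·19.7 + 0.01·380) / 6.21 = 20.28 mg/L.
After input B: C = (6.21·20.28 + 0.044·37.9) / 6.254 = 20.4 mg/L.
147 L/s = 0.147 m³/s.
After input C: C = (6.254·20.4 + 0.147·654) / 6.401 = 34.95 mg/L.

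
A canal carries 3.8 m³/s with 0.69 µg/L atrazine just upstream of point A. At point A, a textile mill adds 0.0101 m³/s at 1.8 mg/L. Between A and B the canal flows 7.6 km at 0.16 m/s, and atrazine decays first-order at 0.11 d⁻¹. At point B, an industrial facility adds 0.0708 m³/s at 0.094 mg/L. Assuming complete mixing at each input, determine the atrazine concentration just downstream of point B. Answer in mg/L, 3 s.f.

0.69 µg/L = 0.00069 mg/L.
After input A: C = (3.8·0.00069 + 0.0101·1.8) / 3.81 = 0.00546 mg/L.
Over the 7.6 km reach to input B (t = 4.75e+04 s = 0.5498 d), decay gives C = 0.00546·exp(−0.11·0.5498) = 0.005139 mg/L.
After input B: C = (3.81·0.005139 + 0.0708·0.094) / 3.881 = 0.00676 mg/L.

0.00676 mg/L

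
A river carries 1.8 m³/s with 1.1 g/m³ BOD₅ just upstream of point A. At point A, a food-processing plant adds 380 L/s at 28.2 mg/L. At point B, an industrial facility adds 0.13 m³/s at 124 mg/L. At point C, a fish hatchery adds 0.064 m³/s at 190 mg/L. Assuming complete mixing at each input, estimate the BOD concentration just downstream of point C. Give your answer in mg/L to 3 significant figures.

17.3 mg/L

380 L/s = 0.38 m³/s.
After input A: C = (1.8·1.1 + 0.38·28.2) / 2.18 = 5.824 mg/L.
After input B: C = (2.18·5.824 + 0.13·124) / 2.31 = 12.47 mg/L.
After input C: C = (2.31·12.47 + 0.064·190) / 2.374 = 17.26 mg/L.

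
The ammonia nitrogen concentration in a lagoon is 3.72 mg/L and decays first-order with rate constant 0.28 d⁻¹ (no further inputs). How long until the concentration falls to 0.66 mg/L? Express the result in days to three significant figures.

6.18 d

t = ln(C₀/C)/k = ln(3.72/0.66)/0.28 = 1.729/0.28 = 6.176 d.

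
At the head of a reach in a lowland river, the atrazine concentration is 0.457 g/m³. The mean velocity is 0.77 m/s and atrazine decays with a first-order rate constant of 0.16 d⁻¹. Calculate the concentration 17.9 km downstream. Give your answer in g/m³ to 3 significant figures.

Travel time t = 17.9 km / 0.77 m/s = 1.79e+04/0.77 = 2.325e+04 s = 0.2691 d.
First-order decay: C = 0.457·exp(−0.16·0.2691) = 0.457·0.9579 = 0.4377 g/m³.

0.438 g/m³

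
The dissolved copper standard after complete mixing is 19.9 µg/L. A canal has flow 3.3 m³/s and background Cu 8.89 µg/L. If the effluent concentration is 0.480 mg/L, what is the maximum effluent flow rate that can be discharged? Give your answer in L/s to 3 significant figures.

8.89 µg/L = 0.00889 mg/L.
19.9 µg/L = 0.0199 mg/L.
Mass balance at complete mixing: C_std·(Q_w + Q_r) = Q_w·C_e + Q_r·C_b.
Rearranging, Q_w = Q_r·(C_std − C_b)/(C_e − C_std) = 3.3·(0.0199 − 0.00889) / (0.48 − 0.0199) = 0.07897 m³/s.
= 78.97 L/s.

79.0 L/s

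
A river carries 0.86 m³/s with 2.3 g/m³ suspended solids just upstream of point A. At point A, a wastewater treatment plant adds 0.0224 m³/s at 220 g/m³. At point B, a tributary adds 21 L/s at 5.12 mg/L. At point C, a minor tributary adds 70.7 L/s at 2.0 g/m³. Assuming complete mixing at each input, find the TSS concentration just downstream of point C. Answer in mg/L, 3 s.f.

After input A: C = (0.86·2.3 + 0.0224·220) / 0.8824 = 7.826 mg/L.
21 L/s = 0.021 m³/s.
After input B: C = (0.8824·7.826 + 0.021·5.12) / 0.9034 = 7.763 mg/L.
70.7 L/s = 0.0707 m³/s.
After input C: C = (0.9034·7.763 + 0.0707·2) / 0.9741 = 7.345 mg/L.

7.35 mg/L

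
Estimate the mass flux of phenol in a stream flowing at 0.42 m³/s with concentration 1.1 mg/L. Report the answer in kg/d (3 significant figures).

39.9 kg/d

Mass flux = Q·C = 0.42 m³/s × 1.1 g/m³ = 0.462 g/s.
= 0.462 g/s × 86.4 = 39.92 kg/d.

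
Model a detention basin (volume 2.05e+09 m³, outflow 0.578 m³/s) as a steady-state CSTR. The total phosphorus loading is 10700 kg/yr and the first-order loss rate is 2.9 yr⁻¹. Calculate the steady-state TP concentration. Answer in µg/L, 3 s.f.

1.79 µg/L

Outflow Q = 0.578 m³/s × 3.156e+07 s/yr = 1.824e+07 m³/yr.
Steady-state CSTR mass balance: W = Q·C + k·V·C, so C = W/(Q + kV).
Q + kV = 1.824e+07 + 2.9·2.05e+09 = 5.963e+09 m³/yr.
C = 10700/5.963e+09 = 1.794e-06 kg/m³ = 0.001794 mg/L = 1.794 µg/L.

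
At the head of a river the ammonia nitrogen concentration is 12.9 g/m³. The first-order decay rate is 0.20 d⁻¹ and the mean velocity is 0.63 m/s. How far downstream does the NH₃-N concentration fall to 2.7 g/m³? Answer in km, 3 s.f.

From C = C₀·e^(−kt), t = ln(C₀/C)/k = ln(12.9/2.7)/0.20 = 1.564/0.20 = 7.82 d.
Distance = v·t = 0.63 m/s × 6.756e+05 s = 4.257e+05 m = 425.7 km.

426 km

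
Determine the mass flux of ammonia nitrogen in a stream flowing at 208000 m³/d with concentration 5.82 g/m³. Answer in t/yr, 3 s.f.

442 t/yr

208000 m³/d = 2.407 m³/s.
Mass flux = Q·C = 2.407 m³/s × 5.82 g/m³ = 14.01 g/s.
= 14.01 g/s × 31.56 = 442.2 t/yr.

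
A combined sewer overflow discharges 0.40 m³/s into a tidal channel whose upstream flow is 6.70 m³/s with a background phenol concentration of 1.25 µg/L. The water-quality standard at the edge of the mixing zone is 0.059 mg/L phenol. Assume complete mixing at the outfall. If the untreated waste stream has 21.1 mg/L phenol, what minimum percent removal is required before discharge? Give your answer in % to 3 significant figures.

95.1 %

1.25 µg/L = 0.00125 mg/L.
Mass balance: 0.059·7.1 = 0.4·Cₑ + 6.7·0.00125.
Cₑ = (0.4189 − 0.008375) / 0.4 = 1.026 mg/L.
Required removal = 1 − 1.026/21.1 = 95.14 %.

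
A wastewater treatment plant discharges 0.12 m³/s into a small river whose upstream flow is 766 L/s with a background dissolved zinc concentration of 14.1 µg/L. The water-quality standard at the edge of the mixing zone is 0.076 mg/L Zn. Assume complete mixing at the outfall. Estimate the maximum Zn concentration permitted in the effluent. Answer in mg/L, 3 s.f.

766 L/s = 0.766 m³/s.
14.1 µg/L = 0.0141 mg/L.
Mass balance: 0.076·0.886 = 0.12·Cₑ + 0.766·0.0141.
Cₑ = (0.06734 − 0.0108) / 0.12 = 0.4711 mg/L.

0.471 mg/L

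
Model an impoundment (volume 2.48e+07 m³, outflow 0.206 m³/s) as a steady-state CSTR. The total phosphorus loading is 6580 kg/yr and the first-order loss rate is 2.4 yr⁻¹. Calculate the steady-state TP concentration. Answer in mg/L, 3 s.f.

0.0997 mg/L

Outflow Q = 0.206 m³/s × 3.156e+07 s/yr = 6.501e+06 m³/yr.
Steady-state CSTR mass balance: W = Q·C + k·V·C, so C = W/(Q + kV).
Q + kV = 6.501e+06 + 2.4·2.48e+07 = 6.602e+07 m³/yr.
C = 6580/6.602e+07 = 9.967e-05 kg/m³ = 0.09967 mg/L.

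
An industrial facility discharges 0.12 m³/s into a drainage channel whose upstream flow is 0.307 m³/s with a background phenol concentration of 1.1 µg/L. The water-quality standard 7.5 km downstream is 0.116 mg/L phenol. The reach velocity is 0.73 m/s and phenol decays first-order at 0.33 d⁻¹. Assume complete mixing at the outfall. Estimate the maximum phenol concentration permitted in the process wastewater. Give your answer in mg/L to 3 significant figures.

0.426 mg/L

1.1 µg/L = 0.0011 mg/L.
Travel time to the compliance point: t = 7500/0.73 = 1.027e+04 s = 0.1189 d; decay factor exp(−0.33·0.1189) = 0.9615.
So the concentration just after mixing may be at most 0.116/0.9615 = 0.1206 mg/L.
Mass balance: 0.1206·0.427 = 0.12·Cₑ + 0.307·0.0011.
Cₑ = (0.05151 − 0.0003377) / 0.12 = 0.4265 mg/L.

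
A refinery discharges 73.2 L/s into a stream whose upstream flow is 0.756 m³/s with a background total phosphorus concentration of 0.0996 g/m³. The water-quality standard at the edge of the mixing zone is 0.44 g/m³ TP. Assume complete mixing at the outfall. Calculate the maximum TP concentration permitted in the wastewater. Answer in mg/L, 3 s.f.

73.2 L/s = 0.0732 m³/s.
Mass balance: 0.44·0.8292 = 0.0732·Cₑ + 0.756·0.0996.
Cₑ = (0.3648 − 0.0753) / 0.0732 = 3.956 mg/L.

3.96 mg/L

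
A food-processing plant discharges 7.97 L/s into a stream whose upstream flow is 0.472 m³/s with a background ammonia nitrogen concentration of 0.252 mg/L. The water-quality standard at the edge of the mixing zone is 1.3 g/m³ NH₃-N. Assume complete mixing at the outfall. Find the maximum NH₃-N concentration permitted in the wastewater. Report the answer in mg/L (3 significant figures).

63.4 mg/L

7.97 L/s = 0.00797 m³/s.
Mass balance: 1.3·0.48 = 0.00797·Cₑ + 0.472·0.252.
Cₑ = (0.624 − 0.1189) / 0.00797 = 63.36 mg/L.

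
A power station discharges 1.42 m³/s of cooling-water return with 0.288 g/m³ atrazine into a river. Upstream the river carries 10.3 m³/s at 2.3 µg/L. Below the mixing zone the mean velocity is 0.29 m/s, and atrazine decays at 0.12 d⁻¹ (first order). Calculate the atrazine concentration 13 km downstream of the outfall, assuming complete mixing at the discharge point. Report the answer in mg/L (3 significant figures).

0.0347 mg/L

2.3 µg/L = 0.0023 mg/L.
After complete mixing, C₀ = (1.42·0.288 + 10.3·0.0023) / 11.72 = 0.03692 mg/L.
Travel time t = 1.3e+04 m / 0.29 m/s = 4.483e+04 s = 0.5188 d.
C = 0.03692·exp(−0.12·0.5188) = 0.03692·0.9396 = 0.03469 mg/L.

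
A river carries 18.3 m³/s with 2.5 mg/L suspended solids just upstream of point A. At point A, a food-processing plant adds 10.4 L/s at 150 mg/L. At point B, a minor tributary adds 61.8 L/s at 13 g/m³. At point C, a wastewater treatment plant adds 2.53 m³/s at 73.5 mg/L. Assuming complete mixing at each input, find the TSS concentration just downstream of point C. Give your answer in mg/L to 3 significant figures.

11.2 mg/L

10.4 L/s = 0.0104 m³/s.
After input A: C = (18.3·2.5 + 0.0104·150) / 18.31 = 2.584 mg/L.
61.8 L/s = 0.0618 m³/s.
After input B: C = (18.31·2.584 + 0.0618·13) / 18.37 = 2.619 mg/L.
After input C: C = (18.37·2.619 + 2.53·73.5) / 20.9 = 11.2 mg/L.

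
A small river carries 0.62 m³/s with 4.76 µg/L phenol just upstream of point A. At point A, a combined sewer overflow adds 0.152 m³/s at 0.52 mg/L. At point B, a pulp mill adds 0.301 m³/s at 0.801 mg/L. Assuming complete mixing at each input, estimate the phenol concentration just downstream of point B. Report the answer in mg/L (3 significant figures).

4.76 µg/L = 0.00476 mg/L.
After input A: C = (0.62·0.00476 + 0.152·0.52) / 0.772 = 0.1062 mg/L.
After input B: C = (0.772·0.1062 + 0.301·0.801) / 1.073 = 0.3011 mg/L.

0.301 mg/L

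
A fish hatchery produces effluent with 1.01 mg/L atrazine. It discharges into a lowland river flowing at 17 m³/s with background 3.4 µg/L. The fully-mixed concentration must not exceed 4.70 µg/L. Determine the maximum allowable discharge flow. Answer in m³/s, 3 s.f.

3.4 µg/L = 0.0034 mg/L.
4.70 µg/L = 0.0047 mg/L.
Mass balance at complete mixing: C_std·(Q_w + Q_r) = Q_w·C_e + Q_r·C_b.
Rearranging, Q_w = Q_r·(C_std − C_b)/(C_e − C_std) = 17·(0.0047 − 0.0034) / (1.01 − 0.0047) = 0.02198 m³/s.

0.0220 m³/s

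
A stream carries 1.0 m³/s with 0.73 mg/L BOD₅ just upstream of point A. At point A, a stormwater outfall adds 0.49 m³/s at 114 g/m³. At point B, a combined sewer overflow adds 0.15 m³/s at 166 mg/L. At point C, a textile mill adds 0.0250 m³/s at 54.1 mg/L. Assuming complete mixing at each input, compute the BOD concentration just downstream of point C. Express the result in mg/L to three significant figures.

49.8 mg/L

After input A: C = (1·0.73 + 0.49·114) / 1.49 = 37.98 mg/L.
After input B: C = (1.49·37.98 + 0.15·166) / 1.64 = 49.69 mg/L.
After input C: C = (1.64·49.69 + 0.025·54.1) / 1.665 = 49.76 mg/L.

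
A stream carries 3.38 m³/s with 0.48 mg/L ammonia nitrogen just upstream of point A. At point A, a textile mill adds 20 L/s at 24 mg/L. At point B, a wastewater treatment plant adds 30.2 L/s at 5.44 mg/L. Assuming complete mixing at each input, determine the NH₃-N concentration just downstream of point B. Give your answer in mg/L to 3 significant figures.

20 L/s = 0.02 m³/s.
After input A: C = (3.38·0.48 + 0.02·24) / 3.4 = 0.6184 mg/L.
30.2 L/s = 0.0302 m³/s.
After input B: C = (3.4·0.6184 + 0.0302·5.44) / 3.43 = 0.6608 mg/L.

0.661 mg/L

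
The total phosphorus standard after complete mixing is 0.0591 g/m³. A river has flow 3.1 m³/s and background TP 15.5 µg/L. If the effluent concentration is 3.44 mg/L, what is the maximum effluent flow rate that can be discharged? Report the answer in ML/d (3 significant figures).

15.5 µg/L = 0.0155 mg/L.
Mass balance at complete mixing: C_std·(Q_w + Q_r) = Q_w·C_e + Q_r·C_b.
Rearranging, Q_w = Q_r·(C_std − C_b)/(C_e − C_std) = 3.1·(0.0591 − 0.0155) / (3.44 − 0.0591) = 0.03998 m³/s.
= 3.454 ML/d.

3.45 ML/d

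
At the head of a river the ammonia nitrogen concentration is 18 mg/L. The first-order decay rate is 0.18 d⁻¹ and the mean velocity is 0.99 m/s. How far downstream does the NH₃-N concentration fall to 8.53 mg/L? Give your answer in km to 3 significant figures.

From C = C₀·e^(−kt), t = ln(C₀/C)/k = ln(18/8.53)/0.18 = 0.7468/0.18 = 4.149 d.
Distance = v·t = 0.99 m/s × 3.585e+05 s = 3.549e+05 m = 354.9 km.

355 km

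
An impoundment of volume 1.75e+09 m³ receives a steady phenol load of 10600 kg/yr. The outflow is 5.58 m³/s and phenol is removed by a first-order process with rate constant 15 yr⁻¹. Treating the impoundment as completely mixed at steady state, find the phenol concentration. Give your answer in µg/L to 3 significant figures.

0.401 µg/L

Outflow Q = 5.58 m³/s × 3.156e+07 s/yr = 1.761e+08 m³/yr.
Steady-state CSTR mass balance: W = Q·C + k·V·C, so C = W/(Q + kV).
Q + kV = 1.761e+08 + 15·1.75e+09 = 2.643e+10 m³/yr.
C = 10600/2.643e+10 = 4.011e-07 kg/m³ = 0.0004011 mg/L = 0.4011 µg/L.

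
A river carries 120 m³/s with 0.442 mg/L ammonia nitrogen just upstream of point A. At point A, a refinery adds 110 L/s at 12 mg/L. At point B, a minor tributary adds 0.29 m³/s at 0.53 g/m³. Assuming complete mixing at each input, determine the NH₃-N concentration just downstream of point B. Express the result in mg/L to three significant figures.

0.453 mg/L

110 L/s = 0.11 m³/s.
After input A: C = (120·0.442 + 0.11·12) / 120.1 = 0.4526 mg/L.
After input B: C = (120.1·0.4526 + 0.29·0.53) / 120.4 = 0.4528 mg/L.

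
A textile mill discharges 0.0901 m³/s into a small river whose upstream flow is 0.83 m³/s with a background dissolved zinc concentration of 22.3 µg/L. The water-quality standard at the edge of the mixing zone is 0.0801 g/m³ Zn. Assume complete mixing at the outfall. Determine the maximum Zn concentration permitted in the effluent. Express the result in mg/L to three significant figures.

22.3 µg/L = 0.0223 mg/L.
Mass balance: 0.0801·0.9201 = 0.0901·Cₑ + 0.83·0.0223.
Cₑ = (0.0737 − 0.01851) / 0.0901 = 0.6126 mg/L.

0.613 mg/L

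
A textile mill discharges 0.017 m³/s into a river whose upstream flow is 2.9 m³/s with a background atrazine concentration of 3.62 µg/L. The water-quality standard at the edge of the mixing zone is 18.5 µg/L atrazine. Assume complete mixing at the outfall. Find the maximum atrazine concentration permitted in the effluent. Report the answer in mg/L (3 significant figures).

3.62 µg/L = 0.00362 mg/L.
18.5 µg/L = 0.0185 mg/L.
Mass balance: 0.0185·2.917 = 0.017·Cₑ + 2.9·0.00362.
Cₑ = (0.05396 − 0.0105) / 0.017 = 2.557 mg/L.

2.56 mg/L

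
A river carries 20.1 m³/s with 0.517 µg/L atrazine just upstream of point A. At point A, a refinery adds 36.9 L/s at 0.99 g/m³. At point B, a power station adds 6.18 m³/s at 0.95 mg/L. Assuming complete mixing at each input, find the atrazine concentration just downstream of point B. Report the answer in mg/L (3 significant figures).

0.225 mg/L

0.517 µg/L = 0.000517 mg/L.
36.9 L/s = 0.0369 m³/s.
After input A: C = (20.1·0.000517 + 0.0369·0.99) / 20.14 = 0.00233 mg/L.
After input B: C = (20.14·0.00233 + 6.18·0.95) / 26.32 = 0.2249 mg/L.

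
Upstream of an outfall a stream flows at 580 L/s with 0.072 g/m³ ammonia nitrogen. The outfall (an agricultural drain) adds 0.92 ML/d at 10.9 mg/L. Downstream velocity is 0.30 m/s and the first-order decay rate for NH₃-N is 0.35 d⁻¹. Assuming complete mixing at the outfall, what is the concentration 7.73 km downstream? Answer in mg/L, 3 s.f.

0.241 mg/L

0.92 ML/d = 0.01065 m³/s.
580 L/s = 0.58 m³/s.
After complete mixing, C₀ = (0.01065·10.9 + 0.58·0.072) / 0.5906 = 0.2672 mg/L.
Travel time t = 7730 m / 0.30 m/s = 2.577e+04 s = 0.2982 d.
C = 0.2672·exp(−0.35·0.2982) = 0.2672·0.9009 = 0.2407 mg/L.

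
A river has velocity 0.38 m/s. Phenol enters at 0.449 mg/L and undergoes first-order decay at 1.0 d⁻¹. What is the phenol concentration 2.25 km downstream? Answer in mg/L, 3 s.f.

0.419 mg/L

Travel time t = 2.25 km / 0.38 m/s = 2250/0.38 = 5921 s = 0.06853 d.
First-order decay: C = 0.449·exp(−1.0·0.06853) = 0.449·0.9338 = 0.4193 mg/L.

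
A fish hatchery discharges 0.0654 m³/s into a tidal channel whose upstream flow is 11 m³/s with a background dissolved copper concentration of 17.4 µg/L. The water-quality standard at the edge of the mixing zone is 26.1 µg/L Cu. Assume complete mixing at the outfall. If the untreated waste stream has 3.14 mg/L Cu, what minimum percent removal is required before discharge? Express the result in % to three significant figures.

52.6 %

17.4 µg/L = 0.0174 mg/L.
26.1 µg/L = 0.0261 mg/L.
Mass balance: 0.0261·11.07 = 0.0654·Cₑ + 11·0.0174.
Cₑ = (0.2888 − 0.1914) / 0.0654 = 1.489 mg/L.
Required removal = 1 − 1.489/3.14 = 52.57 %.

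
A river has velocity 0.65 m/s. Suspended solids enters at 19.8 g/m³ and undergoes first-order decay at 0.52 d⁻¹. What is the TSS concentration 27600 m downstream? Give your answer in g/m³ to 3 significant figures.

Travel time t = 27600 m / 0.65 m/s = 2.76e+04/0.65 = 4.246e+04 s = 0.4915 d.
First-order decay: C = 19.8·exp(−0.52·0.4915) = 19.8·0.7745 = 15.33 g/m³.

15.3 g/m³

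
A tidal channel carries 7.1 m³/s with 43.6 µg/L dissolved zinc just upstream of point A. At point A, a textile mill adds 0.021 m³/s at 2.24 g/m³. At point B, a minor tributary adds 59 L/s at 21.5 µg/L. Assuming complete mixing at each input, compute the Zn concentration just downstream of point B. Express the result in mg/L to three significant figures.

0.0498 mg/L

43.6 µg/L = 0.0436 mg/L.
After input A: C = (7.1·0.0436 + 0.021·2.24) / 7.121 = 0.05008 mg/L.
59 L/s = 0.059 m³/s.
21.5 µg/L = 0.0215 mg/L.
After input B: C = (7.121·0.05008 + 0.059·0.0215) / 7.18 = 0.04984 mg/L.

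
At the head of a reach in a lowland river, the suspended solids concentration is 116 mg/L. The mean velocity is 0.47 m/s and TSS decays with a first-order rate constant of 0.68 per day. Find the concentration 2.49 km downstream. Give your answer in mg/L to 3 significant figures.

Travel time t = 2.49 km / 0.47 m/s = 2490/0.47 = 5298 s = 0.06132 d.
First-order decay: C = 116·exp(−0.68·0.06132) = 116·0.9592 = 111.3 mg/L.

111 mg/L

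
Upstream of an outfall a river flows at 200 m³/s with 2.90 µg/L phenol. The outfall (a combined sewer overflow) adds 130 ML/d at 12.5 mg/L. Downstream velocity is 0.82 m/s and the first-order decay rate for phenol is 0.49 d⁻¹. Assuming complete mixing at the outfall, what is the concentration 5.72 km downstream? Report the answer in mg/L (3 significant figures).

0.0925 mg/L

130 ML/d = 1.505 m³/s.
2.90 µg/L = 0.0029 mg/L.
After complete mixing, C₀ = (1.505·12.5 + 200·0.0029) / 201.5 = 0.09622 mg/L.
Travel time t = 5720 m / 0.82 m/s = 6976 s = 0.08074 d.
C = 0.09622·exp(−0.49·0.08074) = 0.09622·0.9612 = 0.09248 mg/L.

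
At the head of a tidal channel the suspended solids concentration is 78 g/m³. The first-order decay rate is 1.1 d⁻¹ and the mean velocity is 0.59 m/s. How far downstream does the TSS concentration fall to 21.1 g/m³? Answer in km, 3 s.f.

60.6 km

From C = C₀·e^(−kt), t = ln(C₀/C)/k = ln(78/21.1)/1.1 = 1.307/1.1 = 1.189 d.
Distance = v·t = 0.59 m/s × 1.027e+05 s = 6.059e+04 m = 60.59 km.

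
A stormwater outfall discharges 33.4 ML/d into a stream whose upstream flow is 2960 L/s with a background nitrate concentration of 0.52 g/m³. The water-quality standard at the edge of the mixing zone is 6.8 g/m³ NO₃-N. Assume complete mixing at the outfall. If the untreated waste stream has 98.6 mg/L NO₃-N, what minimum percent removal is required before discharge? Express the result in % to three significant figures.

33.4 ML/d = 0.3866 m³/s.
2960 L/s = 2.96 m³/s.
Mass balance: 6.8·3.347 = 0.3866·Cₑ + 2.96·0.52.
Cₑ = (22.76 − 1.539) / 0.3866 = 54.89 mg/L.
Required removal = 1 − 54.89/98.6 = 44.33 %.

44.3 %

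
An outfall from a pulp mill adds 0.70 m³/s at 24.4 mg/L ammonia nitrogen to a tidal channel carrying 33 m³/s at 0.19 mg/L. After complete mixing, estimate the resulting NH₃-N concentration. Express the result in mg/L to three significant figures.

0.693 mg/L

By mass balance at complete mixing, C = (0.7·24.4 + 33·0.19) / (0.7 + 33) = 23.35/33.7 = 0.6929 mg/L.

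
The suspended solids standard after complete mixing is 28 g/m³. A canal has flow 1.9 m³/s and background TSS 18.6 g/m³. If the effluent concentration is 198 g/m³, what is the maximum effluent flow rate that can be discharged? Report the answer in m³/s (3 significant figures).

Mass balance at complete mixing: C_std·(Q_w + Q_r) = Q_w·C_e + Q_r·C_b.
Rearranging, Q_w = Q_r·(C_std − C_b)/(C_e − C_std) = 1.9·(28 − 18.6) / (198 − 28) = 0.1051 m³/s.

0.105 m³/s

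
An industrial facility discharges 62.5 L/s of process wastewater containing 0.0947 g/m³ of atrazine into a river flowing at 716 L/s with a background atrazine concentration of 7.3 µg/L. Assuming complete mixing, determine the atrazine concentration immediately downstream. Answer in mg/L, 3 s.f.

0.0143 mg/L

62.5 L/s = 0.0625 m³/s.
716 L/s = 0.716 m³/s.
7.3 µg/L = 0.0073 mg/L.
By mass balance at complete mixing, C = (0.0625·0.0947 + 0.716·0.0073) / (0.0625 + 0.716) = 0.01115/0.7785 = 0.01432 mg/L.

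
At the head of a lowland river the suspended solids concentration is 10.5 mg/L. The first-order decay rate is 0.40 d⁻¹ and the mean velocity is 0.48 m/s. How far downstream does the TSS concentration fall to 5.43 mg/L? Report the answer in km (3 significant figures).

68.4 km

From C = C₀·e^(−kt), t = ln(C₀/C)/k = ln(10.5/5.43)/0.40 = 0.6594/0.40 = 1.649 d.
Distance = v·t = 0.48 m/s × 1.424e+05 s = 6.837e+04 m = 68.37 km.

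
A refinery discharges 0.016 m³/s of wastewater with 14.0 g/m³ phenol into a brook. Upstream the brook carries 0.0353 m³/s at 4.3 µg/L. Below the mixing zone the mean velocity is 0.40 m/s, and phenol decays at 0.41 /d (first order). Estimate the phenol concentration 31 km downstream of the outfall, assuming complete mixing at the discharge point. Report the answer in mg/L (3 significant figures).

4.3 µg/L = 0.0043 mg/L.
After complete mixing, C₀ = (0.016·14 + 0.0353·0.0043) / 0.0513 = 4.369 mg/L.
Travel time t = 3.1e+04 m / 0.40 m/s = 7.75e+04 s = 0.897 d.
C = 4.369·exp(−0.41·0.897) = 4.369·0.6923 = 3.025 mg/L.

3.02 mg/L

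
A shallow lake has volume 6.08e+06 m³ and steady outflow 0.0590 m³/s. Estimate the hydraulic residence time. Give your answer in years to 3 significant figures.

Q = 0.0590 m³/s × 3.156e+07 s/yr = 1.862e+06 m³/yr.
Hydraulic residence time τ = V/Q = 6.08e+06/1.862e+06 = 3.265 yr.

3.27 yr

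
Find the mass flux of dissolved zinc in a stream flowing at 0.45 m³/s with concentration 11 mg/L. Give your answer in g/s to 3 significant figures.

4.95 g/s

Mass flux = Q·C = 0.45 m³/s × 11 g/m³ = 4.95 g/s.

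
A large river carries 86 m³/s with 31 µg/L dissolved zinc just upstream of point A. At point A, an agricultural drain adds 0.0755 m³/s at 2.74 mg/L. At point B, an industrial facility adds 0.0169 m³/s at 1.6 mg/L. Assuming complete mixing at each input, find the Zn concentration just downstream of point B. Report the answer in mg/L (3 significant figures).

31 µg/L = 0.031 mg/L.
After input A: C = (86·0.031 + 0.0755·2.74) / 86.08 = 0.03338 mg/L.
After input B: C = (86.08·0.03338 + 0.0169·1.6) / 86.09 = 0.03368 mg/L.

0.0337 mg/L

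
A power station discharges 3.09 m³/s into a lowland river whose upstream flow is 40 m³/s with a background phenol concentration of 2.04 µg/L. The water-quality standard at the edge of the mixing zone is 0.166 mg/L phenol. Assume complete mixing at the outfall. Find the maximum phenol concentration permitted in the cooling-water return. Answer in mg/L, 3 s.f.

2.29 mg/L

2.04 µg/L = 0.00204 mg/L.
Mass balance: 0.166·43.09 = 3.09·Cₑ + 40·0.00204.
Cₑ = (7.153 − 0.0816) / 3.09 = 2.288 mg/L.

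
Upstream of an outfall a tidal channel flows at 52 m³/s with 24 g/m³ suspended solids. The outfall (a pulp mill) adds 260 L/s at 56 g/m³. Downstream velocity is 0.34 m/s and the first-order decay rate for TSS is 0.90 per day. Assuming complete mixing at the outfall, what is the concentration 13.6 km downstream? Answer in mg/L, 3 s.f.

15.9 mg/L

260 L/s = 0.26 m³/s.
After complete mixing, C₀ = (0.26·56 + 52·24) / 52.26 = 24.16 mg/L.
Travel time t = 1.36e+04 m / 0.34 m/s = 4e+04 s = 0.463 d.
C = 24.16·exp(−0.90·0.463) = 24.16·0.6592 = 15.93 mg/L.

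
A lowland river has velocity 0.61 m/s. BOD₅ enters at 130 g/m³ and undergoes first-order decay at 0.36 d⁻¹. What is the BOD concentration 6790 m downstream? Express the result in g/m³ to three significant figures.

Travel time t = 6790 m / 0.61 m/s = 6790/0.61 = 1.113e+04 s = 0.1288 d.
First-order decay: C = 130·exp(−0.36·0.1288) = 130·0.9547 = 124.1 g/m³.

124 g/m³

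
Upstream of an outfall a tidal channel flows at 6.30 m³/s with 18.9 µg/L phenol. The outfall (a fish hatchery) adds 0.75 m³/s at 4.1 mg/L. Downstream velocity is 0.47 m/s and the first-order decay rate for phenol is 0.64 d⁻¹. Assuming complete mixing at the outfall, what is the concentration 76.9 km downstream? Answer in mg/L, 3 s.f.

18.9 µg/L = 0.0189 mg/L.
After complete mixing, C₀ = (0.75·4.1 + 6.3·0.0189) / 7.05 = 0.4531 mg/L.
Travel time t = 7.69e+04 m / 0.47 m/s = 1.636e+05 s = 1.894 d.
C = 0.4531·exp(−0.64·1.894) = 0.4531·0.2976 = 0.1348 mg/L.

0.135 mg/L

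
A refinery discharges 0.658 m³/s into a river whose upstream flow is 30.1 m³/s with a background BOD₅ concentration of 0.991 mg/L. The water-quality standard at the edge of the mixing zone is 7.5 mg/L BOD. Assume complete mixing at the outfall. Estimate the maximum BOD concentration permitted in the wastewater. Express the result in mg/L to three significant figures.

305 mg/L

Mass balance: 7.5·30.76 = 0.658·Cₑ + 30.1·0.991.
Cₑ = (230.7 − 29.83) / 0.658 = 305.3 mg/L.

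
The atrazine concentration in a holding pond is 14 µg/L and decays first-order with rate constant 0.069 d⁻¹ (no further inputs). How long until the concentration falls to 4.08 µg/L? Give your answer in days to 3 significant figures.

t = ln(C₀/C)/k = ln(14/4.08)/0.069 = 1.233/0.069 = 17.87 d.

17.9 d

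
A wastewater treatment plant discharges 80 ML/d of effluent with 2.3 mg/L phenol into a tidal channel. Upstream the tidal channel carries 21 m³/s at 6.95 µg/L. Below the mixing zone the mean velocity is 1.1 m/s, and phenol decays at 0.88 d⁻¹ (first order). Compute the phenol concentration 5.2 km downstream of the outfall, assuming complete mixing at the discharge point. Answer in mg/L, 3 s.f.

0.0989 mg/L

80 ML/d = 0.9259 m³/s.
6.95 µg/L = 0.00695 mg/L.
After complete mixing, C₀ = (0.9259·2.3 + 21·0.00695) / 21.93 = 0.1038 mg/L.
Travel time t = 5200 m / 1.1 m/s = 4727 s = 0.05471 d.
C = 0.1038·exp(−0.88·0.05471) = 0.1038·0.953 = 0.09891 mg/L.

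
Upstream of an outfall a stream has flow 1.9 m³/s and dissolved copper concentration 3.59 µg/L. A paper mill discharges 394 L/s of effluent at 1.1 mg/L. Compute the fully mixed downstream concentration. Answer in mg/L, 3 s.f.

0.192 mg/L

394 L/s = 0.394 m³/s.
3.59 µg/L = 0.00359 mg/L.
Conservation of mass across the mixing zone: C = (0.394·1.1 + 1.9·0.00359) / (0.394 + 1.9) = 0.4402/2.294 = 0.1919 mg/L.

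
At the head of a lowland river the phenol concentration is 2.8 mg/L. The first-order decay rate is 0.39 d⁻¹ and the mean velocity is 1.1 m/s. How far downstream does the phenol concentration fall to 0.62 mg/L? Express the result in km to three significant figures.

367 km

From C = C₀·e^(−kt), t = ln(C₀/C)/k = ln(2.8/0.62)/0.39 = 1.508/0.39 = 3.866 d.
Distance = v·t = 1.1 m/s × 3.34e+05 s = 3.674e+05 m = 367.4 km.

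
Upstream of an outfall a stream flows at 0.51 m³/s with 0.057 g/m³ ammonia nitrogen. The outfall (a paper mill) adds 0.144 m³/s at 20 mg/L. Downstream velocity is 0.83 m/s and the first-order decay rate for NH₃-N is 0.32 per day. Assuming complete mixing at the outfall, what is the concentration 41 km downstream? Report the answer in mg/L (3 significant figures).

After complete mixing, C₀ = (0.144·20 + 0.51·0.057) / 0.654 = 4.448 mg/L.
Travel time t = 4.1e+04 m / 0.83 m/s = 4.94e+04 s = 0.5717 d.
C = 4.448·exp(−0.32·0.5717) = 4.448·0.8328 = 3.704 mg/L.

3.70 mg/L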